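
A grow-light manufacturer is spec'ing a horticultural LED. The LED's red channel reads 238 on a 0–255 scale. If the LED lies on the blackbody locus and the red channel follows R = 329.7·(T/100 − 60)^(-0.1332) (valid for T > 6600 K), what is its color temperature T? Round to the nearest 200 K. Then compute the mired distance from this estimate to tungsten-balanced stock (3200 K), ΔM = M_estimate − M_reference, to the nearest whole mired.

-174 mireds

(t − 60)^(-0.1332) = 238/329.7 = 0.72187.
t − 60 = 0.72187^(1/-0.1332) = 0.72187^(-7.508) = 11.551, so t = 71.551.
T = 100·t = 7155 K → 7200 K to the nearest 200 K.
M_estimate = 10⁶/7200 = 138.89; M_reference = 10⁶/3200 = 312.50.
ΔM = 138.89 − 312.50 = -173.61 → -174 mireds.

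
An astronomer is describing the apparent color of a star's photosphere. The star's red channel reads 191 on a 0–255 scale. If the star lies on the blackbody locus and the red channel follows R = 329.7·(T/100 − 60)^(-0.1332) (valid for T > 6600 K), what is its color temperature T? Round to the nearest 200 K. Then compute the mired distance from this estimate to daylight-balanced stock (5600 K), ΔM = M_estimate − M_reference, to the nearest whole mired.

(t − 60)^(-0.1332) = 191/329.7 = 0.57931.
t − 60 = 0.57931^(1/-0.1332) = 0.57931^(-7.508) = 60.245, so t = 120.245.
T = 100·t = 12025 K → 12000 K to the nearest 200 K.
M_estimate = 10⁶/12000 = 83.33; M_reference = 10⁶/5600 = 178.57.
ΔM = 83.33 − 178.57 = -95.24 → -95 mireds.

-95 mireds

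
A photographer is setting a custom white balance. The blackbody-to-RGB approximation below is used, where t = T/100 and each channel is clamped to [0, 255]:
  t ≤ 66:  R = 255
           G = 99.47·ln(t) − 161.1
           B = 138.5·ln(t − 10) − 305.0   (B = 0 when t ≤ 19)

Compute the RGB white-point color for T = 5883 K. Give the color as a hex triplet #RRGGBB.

#FFF4EA

t = 5883/100 = 58.83; the t ≤ 66 branch applies.
R = 255 by definition for t ≤ 66.
G = 99.47·ln 58.83 − 161.1 = 99.47·4.0747 − 161.1 = 244.206.
B = 138.5·ln(58.83 − 10) − 305.0 = 138.5·ln 48.83 − 305.0 = 138.5·3.8883 − 305.0 = 233.536.
Rounded: (255, 244, 234).
In hex: #FFF4EA.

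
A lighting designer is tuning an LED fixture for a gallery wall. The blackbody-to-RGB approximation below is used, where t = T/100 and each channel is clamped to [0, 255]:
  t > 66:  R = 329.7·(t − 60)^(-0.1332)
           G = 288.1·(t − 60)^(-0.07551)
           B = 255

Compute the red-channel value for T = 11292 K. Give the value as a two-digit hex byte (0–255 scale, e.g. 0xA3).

t = 11292/100 = 112.92; the t > 66 branch applies.
R = 329.7·(112.92 − 60)^(-0.1332) = 329.7·52.92^(-0.1332) = 329.7·0.58941 = 194.327.
Rounded: 194; in hex, 0xC2.

0xC2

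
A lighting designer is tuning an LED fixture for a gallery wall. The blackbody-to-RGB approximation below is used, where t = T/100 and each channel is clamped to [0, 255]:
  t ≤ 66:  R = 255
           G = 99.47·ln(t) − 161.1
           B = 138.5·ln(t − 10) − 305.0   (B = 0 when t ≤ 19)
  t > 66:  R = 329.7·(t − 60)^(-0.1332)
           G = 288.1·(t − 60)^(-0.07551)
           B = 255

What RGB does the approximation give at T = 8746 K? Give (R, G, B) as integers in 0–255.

(212, 224, 255)

t = 8746/100 = 87.46; the t > 66 branch applies.
R = 329.7·(87.46 − 60)^(-0.1332) = 329.7·27.46^(-0.1332) = 329.7·0.64323 = 212.072.
G = 288.1·(87.46 − 60)^(-0.07551) = 288.1·27.46^(-0.07551) = 288.1·0.77869 = 224.340.
B = 255 by definition for t > 66.
Rounded: (212, 224, 255).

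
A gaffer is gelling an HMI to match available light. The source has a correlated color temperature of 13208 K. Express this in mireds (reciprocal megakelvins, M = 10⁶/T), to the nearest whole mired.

76 mireds

M = 10⁶ / 13208 = 75.712 → 76 mireds.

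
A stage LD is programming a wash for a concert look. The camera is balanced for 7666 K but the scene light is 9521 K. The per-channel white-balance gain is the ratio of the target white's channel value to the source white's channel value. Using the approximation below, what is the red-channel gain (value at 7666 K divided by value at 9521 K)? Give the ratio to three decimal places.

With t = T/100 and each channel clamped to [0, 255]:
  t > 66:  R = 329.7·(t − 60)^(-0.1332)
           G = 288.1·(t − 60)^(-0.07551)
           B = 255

1.105

At 9521 K (t = 95.21):
  R = 329.7·(95.21 − 60)^(-0.1332) = 329.7·35.21^(-0.1332) = 329.7·0.62228 = 205.165.
At 7666 K (t = 76.66):
  R = 329.7·(76.66 − 60)^(-0.1332) = 329.7·16.66^(-0.1332) = 329.7·0.68750 = 226.669.
Gain = 226.669 / 205.165 = 1.1048 → 1.105.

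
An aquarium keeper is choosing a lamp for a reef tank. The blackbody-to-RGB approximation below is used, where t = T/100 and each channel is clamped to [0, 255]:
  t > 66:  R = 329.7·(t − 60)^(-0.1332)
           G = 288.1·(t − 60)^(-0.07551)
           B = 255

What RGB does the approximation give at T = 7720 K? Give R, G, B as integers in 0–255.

t = 7720/100 = 77.2; the t > 66 branch applies.
R = 329.7·(77.2 − 60)^(-0.1332) = 329.7·17.2^(-0.1332) = 329.7·0.68459 = 225.708.
G = 288.1·(77.2 − 60)^(-0.07551) = 288.1·17.2^(-0.07551) = 288.1·0.80669 = 232.407.
B = 255 by definition for t > 66.
Rounded: (226, 232, 255).

R=226, G=232, B=255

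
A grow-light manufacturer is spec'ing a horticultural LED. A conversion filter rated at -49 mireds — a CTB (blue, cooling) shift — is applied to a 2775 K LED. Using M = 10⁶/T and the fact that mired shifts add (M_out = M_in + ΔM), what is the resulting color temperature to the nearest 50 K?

M_in = 10⁶/2775 = 360.36 mireds.
M_out = 360.36 + (-49) = 311.36 mireds.
T_out = 10⁶/311.36 = 3211.7 K → 3200 K.

3200 K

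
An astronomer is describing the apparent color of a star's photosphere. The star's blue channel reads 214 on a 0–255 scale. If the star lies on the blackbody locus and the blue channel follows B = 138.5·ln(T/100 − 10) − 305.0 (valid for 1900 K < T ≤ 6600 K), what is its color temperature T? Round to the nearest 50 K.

5250 K

ln(t − 10) = (214 + 305.0) / 138.5 = 3.7473.
t − 10 = e^3.7473 = 42.406, so t = 52.406.
T = 100·t = 5241 K → 5250 K to the nearest 50 K.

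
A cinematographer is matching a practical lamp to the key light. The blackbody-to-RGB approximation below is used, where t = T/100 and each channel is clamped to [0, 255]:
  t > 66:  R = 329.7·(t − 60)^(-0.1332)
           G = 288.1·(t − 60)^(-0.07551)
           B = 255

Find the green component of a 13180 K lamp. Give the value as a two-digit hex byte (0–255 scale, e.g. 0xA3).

0xD1

t = 13180/100 = 131.8; the t > 66 branch applies.
G = 288.1·(131.8 − 60)^(-0.07551) = 288.1·71.8^(-0.07551) = 288.1·0.72418 = 208.635.
Rounded: 209; in hex, 0xD1.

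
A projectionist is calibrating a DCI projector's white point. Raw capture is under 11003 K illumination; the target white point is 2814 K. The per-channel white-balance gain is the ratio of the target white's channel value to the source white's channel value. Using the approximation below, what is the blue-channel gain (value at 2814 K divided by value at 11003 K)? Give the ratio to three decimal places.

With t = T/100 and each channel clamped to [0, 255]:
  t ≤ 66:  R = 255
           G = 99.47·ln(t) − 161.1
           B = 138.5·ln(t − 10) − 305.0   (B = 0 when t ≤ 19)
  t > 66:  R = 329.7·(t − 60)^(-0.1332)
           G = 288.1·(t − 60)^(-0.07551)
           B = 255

0.378

At 11003 K (t = 110.03):
  B = 255 by definition for t > 66.
At 2814 K (t = 28.14):
  B = 138.5·ln(28.14 − 10) − 305.0 = 138.5·ln 18.14 − 305.0 = 138.5·2.8981 − 305.0 = 96.390.
Gain = 96.390 / 255.000 = 0.3780 → 0.378.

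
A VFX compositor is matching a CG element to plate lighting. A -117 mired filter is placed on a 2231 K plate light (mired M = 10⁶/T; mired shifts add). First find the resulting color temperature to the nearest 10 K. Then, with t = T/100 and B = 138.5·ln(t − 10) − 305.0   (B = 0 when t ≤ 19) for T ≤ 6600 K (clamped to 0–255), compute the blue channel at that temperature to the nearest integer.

111

M_in = 10⁶/2231 = 448.23; M_out = 448.23 + (-117) = 331.23.
T_out = 10⁶/331.23 = 3019.1 K → 3020 K; t = 30.2.
B = 138.5·ln(30.2 − 10) − 305.0 = 138.5·ln 20.2 − 305.0 = 138.5·3.0057 − 305.0 = 111.287.
Rounded: 111.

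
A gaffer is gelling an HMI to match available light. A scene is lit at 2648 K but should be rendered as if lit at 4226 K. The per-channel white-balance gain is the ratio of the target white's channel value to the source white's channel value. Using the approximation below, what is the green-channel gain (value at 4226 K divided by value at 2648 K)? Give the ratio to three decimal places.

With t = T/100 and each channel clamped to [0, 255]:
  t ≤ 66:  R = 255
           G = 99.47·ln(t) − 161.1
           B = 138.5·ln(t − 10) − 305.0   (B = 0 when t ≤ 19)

At 2648 K (t = 26.48):
  G = 99.47·ln 26.48 − 161.1 = 99.47·3.2764 − 161.1 = 164.802.
At 4226 K (t = 42.26):
  G = 99.47·ln 42.26 − 161.1 = 99.47·3.7438 − 161.1 = 211.300.
Gain = 211.300 / 164.802 = 1.2821 → 1.282.

1.282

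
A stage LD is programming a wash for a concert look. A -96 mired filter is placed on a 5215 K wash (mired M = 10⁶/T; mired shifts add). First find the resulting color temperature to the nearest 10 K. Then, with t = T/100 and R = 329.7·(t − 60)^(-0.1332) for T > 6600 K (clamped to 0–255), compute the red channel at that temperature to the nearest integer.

199

M_in = 10⁶/5215 = 191.75; M_out = 191.75 + (-96) = 95.75.
T_out = 10⁶/95.75 = 10443.4 K → 10440 K; t = 104.4.
R = 329.7·(104.4 − 60)^(-0.1332) = 329.7·44.4^(-0.1332) = 329.7·0.60335 = 198.924.
Rounded: 199.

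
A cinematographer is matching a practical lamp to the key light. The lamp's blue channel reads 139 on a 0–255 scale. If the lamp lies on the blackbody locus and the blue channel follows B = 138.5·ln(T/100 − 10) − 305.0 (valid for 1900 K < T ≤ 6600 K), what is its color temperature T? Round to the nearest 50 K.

3450 K

ln(t − 10) = (139 + 305.0) / 138.5 = 3.2058.
t − 10 = e^3.2058 = 24.675, so t = 34.675.
T = 100·t = 3467 K → 3450 K to the nearest 50 K.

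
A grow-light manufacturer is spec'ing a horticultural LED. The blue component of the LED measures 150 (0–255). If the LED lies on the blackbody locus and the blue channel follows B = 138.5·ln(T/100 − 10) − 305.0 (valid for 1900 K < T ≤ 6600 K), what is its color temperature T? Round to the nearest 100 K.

3700 K

ln(t − 10) = (150 + 305.0) / 138.5 = 3.2852.
t − 10 = e^3.2852 = 26.714, so t = 36.714.
T = 100·t = 3671 K → 3700 K to the nearest 100 K.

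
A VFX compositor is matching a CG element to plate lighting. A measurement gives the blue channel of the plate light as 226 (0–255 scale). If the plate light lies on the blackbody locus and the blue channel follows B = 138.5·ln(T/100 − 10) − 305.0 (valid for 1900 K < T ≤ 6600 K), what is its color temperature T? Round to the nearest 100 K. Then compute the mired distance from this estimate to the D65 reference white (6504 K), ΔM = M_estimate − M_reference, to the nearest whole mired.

+25 mireds

ln(t − 10) = (226 + 305.0) / 138.5 = 3.8339.
t − 10 = e^3.8339 = 46.244, so t = 56.244.
T = 100·t = 5624 K → 5600 K to the nearest 100 K.
M_estimate = 10⁶/5600 = 178.57; M_reference = 10⁶/6504 = 153.75.
ΔM = 178.57 − 153.75 = 24.82 → +25 mireds.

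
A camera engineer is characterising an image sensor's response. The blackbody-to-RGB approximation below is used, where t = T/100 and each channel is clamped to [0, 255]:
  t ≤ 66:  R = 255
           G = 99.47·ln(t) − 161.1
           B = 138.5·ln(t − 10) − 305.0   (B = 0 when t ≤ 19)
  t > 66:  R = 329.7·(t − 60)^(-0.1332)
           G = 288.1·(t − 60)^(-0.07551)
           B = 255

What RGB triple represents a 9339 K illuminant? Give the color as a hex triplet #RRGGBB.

#CFDDFF

t = 9339/100 = 93.39; the t > 66 branch applies.
R = 329.7·(93.39 − 60)^(-0.1332) = 329.7·33.39^(-0.1332) = 329.7·0.62669 = 206.620.
G = 288.1·(93.39 − 60)^(-0.07551) = 288.1·33.39^(-0.07551) = 288.1·0.76728 = 221.052.
B = 255 by definition for t > 66.
Rounded: (207, 221, 255).
In hex: #CFDDFF.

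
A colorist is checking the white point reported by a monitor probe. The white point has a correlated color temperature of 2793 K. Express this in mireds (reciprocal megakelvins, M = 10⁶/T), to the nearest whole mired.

M = 10⁶ / 2793 = 358.038 → 358 mireds.

358 mireds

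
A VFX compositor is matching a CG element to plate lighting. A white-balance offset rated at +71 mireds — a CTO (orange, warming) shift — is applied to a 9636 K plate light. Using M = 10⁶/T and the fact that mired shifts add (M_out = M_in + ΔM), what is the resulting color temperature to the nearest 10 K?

M_in = 10⁶/9636 = 103.78 mireds.
M_out = 103.78 + (+71) = 174.78 mireds.
T_out = 10⁶/174.78 = 5721.6 K → 5720 K.

5720 K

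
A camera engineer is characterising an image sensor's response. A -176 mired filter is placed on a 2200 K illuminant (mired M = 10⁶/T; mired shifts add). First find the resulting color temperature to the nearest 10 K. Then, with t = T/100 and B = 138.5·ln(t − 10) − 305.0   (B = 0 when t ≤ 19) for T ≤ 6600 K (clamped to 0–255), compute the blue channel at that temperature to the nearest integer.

M_in = 10⁶/2200 = 454.55; M_out = 454.55 + (-176) = 278.55.
T_out = 10⁶/278.55 = 3590.1 K → 3590 K; t = 35.9.
B = 138.5·ln(35.9 − 10) − 305.0 = 138.5·ln 25.9 − 305.0 = 138.5·3.2542 − 305.0 = 145.713.
Rounded: 146.

146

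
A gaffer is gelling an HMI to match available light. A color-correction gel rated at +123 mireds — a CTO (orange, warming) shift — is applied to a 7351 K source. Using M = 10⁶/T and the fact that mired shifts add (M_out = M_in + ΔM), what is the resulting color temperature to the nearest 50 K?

M_in = 10⁶/7351 = 136.04 mireds.
M_out = 136.04 + (+123) = 259.04 mireds.
T_out = 10⁶/259.04 = 3860.5 K → 3850 K.

3850 K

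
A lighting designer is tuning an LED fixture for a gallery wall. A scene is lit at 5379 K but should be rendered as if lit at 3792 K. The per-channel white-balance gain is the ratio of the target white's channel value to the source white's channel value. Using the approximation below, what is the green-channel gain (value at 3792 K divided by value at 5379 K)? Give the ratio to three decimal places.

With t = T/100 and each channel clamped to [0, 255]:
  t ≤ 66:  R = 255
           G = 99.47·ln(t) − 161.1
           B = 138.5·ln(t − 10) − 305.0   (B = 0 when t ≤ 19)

At 5379 K (t = 53.79):
  G = 99.47·ln 53.79 − 161.1 = 99.47·3.9851 − 161.1 = 235.297.
At 3792 K (t = 37.92):
  G = 99.47·ln 37.92 − 161.1 = 99.47·3.6355 − 161.1 = 200.521.
Gain = 200.521 / 235.297 = 0.8522 → 0.852.

0.852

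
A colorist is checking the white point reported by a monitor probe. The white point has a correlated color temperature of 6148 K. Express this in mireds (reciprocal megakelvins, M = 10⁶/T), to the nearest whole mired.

M = 10⁶ / 6148 = 162.655 → 163 mireds.

163 mireds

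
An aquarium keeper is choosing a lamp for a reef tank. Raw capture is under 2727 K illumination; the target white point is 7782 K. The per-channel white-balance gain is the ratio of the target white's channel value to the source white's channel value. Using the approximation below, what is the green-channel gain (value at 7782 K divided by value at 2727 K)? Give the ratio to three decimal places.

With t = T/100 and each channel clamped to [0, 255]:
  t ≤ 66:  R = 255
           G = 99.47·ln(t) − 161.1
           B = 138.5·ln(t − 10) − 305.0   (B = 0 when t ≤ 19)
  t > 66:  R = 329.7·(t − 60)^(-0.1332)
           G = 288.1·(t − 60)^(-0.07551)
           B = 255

At 2727 K (t = 27.27):
  G = 99.47·ln 27.27 − 161.1 = 99.47·3.3058 − 161.1 = 167.727.
At 7782 K (t = 77.82):
  G = 288.1·(77.82 − 60)^(-0.07551) = 288.1·17.82^(-0.07551) = 288.1·0.80453 = 231.786.
Gain = 231.786 / 167.727 = 1.3819 → 1.382.

1.382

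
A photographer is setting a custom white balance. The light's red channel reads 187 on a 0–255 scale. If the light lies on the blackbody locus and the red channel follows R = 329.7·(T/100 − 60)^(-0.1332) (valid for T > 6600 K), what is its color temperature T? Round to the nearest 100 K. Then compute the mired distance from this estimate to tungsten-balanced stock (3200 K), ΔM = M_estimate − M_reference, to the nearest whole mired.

(t − 60)^(-0.1332) = 187/329.7 = 0.56718.
t − 60 = 0.56718^(1/-0.1332) = 0.56718^(-7.508) = 70.620, so t = 130.620.
T = 100·t = 13062 K → 13100 K to the nearest 100 K.
M_estimate = 10⁶/13100 = 76.34; M_reference = 10⁶/3200 = 312.50.
ΔM = 76.34 − 312.50 = -236.16 → -236 mireds.

-236 mireds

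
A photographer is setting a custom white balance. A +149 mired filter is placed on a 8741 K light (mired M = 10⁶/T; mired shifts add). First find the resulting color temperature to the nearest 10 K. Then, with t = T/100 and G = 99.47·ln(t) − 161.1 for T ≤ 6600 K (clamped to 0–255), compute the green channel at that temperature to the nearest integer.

M_in = 10⁶/8741 = 114.40; M_out = 114.40 + (+149) = 263.40.
T_out = 10⁶/263.40 = 3796.5 K → 3800 K; t = 38.
G = 99.47·ln 38 − 161.1 = 99.47·3.6376 − 161.1 = 200.731.
Rounded: 201.

201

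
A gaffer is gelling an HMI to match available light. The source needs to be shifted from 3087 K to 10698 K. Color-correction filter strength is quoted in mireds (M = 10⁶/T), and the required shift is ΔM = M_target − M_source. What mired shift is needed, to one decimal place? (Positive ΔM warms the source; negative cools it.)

-230.5 mireds

M_source = 10⁶/3087 = 323.939; M_target = 10⁶/10698 = 93.475.
ΔM = 93.475 − 323.939 = -230.464 → -230.5 mireds, a cooling shift.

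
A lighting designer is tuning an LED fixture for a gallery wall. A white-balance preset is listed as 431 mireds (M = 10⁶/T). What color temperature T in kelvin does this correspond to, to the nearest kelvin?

T = 10⁶ / 431 = 2320.19 K → 2320 K.

2320 K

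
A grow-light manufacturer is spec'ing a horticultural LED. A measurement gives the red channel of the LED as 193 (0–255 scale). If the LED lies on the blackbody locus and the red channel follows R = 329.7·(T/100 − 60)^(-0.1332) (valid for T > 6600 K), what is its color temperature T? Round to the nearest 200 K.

11600 K

(t − 60)^(-0.1332) = 193/329.7 = 0.58538.
t − 60 = 0.58538^(1/-0.1332) = 0.58538^(-7.508) = 55.713, so t = 115.713.
T = 100·t = 11571 K → 11600 K to the nearest 200 K.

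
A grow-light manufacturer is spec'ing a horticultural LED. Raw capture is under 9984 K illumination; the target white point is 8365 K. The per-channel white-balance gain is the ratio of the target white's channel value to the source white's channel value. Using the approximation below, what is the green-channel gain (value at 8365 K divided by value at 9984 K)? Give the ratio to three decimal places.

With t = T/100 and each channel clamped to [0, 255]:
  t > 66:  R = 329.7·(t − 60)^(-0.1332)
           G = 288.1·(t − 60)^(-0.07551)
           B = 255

1.040

At 9984 K (t = 99.84):
  G = 288.1·(99.84 − 60)^(-0.07551) = 288.1·39.84^(-0.07551) = 288.1·0.75711 = 218.124.
At 8365 K (t = 83.65):
  G = 288.1·(83.65 − 60)^(-0.07551) = 288.1·23.65^(-0.07551) = 288.1·0.78752 = 226.885.
Gain = 226.885 / 218.124 = 1.0402 → 1.040.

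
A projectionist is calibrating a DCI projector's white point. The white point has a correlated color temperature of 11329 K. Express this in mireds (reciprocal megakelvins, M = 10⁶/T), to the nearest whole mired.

M = 10⁶ / 11329 = 88.269 → 88 mireds.

88 mireds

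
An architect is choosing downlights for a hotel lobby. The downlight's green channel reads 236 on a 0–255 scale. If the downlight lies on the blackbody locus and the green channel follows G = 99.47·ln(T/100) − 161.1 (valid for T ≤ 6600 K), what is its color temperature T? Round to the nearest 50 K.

ln t = (236 + 161.1) / 99.47 = 3.9922.
t = e^3.9922 = 54.172.
T = 100·t = 5417 K → 5400 K to the nearest 50 K.

5400 K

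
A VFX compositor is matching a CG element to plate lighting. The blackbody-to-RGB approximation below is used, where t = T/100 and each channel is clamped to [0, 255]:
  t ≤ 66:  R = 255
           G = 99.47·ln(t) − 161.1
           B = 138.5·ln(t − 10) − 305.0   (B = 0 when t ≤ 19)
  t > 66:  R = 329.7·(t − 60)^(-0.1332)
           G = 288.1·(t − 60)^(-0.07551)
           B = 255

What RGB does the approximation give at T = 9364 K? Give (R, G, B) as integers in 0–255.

t = 9364/100 = 93.64; the t > 66 branch applies.
R = 329.7·(93.64 − 60)^(-0.1332) = 329.7·33.64^(-0.1332) = 329.7·0.62607 = 206.415.
G = 288.1·(93.64 − 60)^(-0.07551) = 288.1·33.64^(-0.07551) = 288.1·0.76684 = 220.928.
B = 255 by definition for t > 66.
Rounded: (206, 221, 255).

(206, 221, 255)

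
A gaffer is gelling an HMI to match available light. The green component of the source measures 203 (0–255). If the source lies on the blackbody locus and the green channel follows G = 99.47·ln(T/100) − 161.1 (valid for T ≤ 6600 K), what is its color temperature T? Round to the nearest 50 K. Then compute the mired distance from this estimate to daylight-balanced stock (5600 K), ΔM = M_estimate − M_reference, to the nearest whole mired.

ln t = (203 + 161.1) / 99.47 = 3.6604.
t = e^3.6604 = 38.877.
T = 100·t = 3888 K → 3900 K to the nearest 50 K.
M_estimate = 10⁶/3900 = 256.41; M_reference = 10⁶/5600 = 178.57.
ΔM = 256.41 − 178.57 = 77.84 → +78 mireds.

+78 mireds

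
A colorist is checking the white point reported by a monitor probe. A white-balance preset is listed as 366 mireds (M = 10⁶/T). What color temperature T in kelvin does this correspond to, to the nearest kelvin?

T = 10⁶ / 366 = 2732.24 K → 2732 K.

2732 K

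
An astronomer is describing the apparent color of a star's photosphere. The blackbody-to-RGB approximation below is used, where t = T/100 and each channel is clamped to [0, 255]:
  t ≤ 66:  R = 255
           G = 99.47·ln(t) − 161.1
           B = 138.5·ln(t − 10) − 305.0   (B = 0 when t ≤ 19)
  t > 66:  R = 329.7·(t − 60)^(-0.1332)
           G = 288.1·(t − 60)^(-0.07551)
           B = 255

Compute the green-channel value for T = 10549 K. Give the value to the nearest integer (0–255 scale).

t = 10549/100 = 105.49; the t > 66 branch applies.
G = 288.1·(105.49 − 60)^(-0.07551) = 288.1·45.49^(-0.07551) = 288.1·0.74957 = 215.950.
Rounded: 216.

216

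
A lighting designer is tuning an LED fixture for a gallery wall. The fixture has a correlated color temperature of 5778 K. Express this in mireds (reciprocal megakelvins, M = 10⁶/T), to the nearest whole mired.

M = 10⁶ / 5778 = 173.070 → 173 mireds.

173 mireds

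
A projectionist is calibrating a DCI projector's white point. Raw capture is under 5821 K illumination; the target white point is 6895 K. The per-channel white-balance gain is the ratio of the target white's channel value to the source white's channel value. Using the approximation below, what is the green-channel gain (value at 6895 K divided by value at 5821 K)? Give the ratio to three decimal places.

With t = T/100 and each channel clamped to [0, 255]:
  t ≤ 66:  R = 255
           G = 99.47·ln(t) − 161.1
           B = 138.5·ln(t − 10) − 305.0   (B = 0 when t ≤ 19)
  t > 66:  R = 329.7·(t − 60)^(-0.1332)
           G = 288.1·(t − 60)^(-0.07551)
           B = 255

At 5821 K (t = 58.21):
  G = 99.47·ln 58.21 − 161.1 = 99.47·4.0641 − 161.1 = 243.152.
At 6895 K (t = 68.95):
  G = 288.1·(68.95 − 60)^(-0.07551) = 288.1·8.95^(-0.07551) = 288.1·0.84748 = 244.158.
Gain = 244.158 / 243.152 = 1.0041 → 1.004.

1.004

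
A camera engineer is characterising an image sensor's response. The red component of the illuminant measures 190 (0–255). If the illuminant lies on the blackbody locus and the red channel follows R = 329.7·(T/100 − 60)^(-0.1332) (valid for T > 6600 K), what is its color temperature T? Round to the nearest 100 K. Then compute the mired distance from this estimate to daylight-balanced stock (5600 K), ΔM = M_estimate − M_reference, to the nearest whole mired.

(t − 60)^(-0.1332) = 190/329.7 = 0.57628.
t − 60 = 0.57628^(1/-0.1332) = 0.57628^(-7.508) = 62.667, so t = 122.667.
T = 100·t = 12267 K → 12300 K to the nearest 100 K.
M_estimate = 10⁶/12300 = 81.30; M_reference = 10⁶/5600 = 178.57.
ΔM = 81.30 − 178.57 = -97.27 → -97 mireds.

-97 mireds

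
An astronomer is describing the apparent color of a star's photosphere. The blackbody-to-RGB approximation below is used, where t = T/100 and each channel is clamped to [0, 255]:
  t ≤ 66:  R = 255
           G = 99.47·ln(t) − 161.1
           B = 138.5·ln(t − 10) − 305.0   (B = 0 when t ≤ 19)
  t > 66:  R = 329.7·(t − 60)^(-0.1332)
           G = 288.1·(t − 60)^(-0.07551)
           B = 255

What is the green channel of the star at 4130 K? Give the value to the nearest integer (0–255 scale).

209

t = 4130/100 = 41.3; the t ≤ 66 branch applies.
G = 99.47·ln 41.3 − 161.1 = 99.47·3.7209 − 161.1 = 209.014.
Rounded: 209.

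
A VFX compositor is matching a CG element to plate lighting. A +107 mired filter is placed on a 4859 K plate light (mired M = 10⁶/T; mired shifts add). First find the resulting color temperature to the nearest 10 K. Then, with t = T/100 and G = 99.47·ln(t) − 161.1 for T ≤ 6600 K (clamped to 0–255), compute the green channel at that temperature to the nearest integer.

184

M_in = 10⁶/4859 = 205.80; M_out = 205.80 + (+107) = 312.80.
T_out = 10⁶/312.80 = 3196.9 K → 3200 K; t = 32.
G = 99.47·ln 32 − 161.1 = 99.47·3.4657 − 161.1 = 183.637.
Rounded: 184.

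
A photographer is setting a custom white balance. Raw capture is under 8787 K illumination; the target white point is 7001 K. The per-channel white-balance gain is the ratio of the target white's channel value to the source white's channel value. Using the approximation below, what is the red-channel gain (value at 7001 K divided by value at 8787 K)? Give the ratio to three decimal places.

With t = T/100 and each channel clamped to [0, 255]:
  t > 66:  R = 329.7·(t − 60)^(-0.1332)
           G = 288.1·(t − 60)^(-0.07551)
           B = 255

1.146

At 8787 K (t = 87.87):
  R = 329.7·(87.87 − 60)^(-0.1332) = 329.7·27.87^(-0.1332) = 329.7·0.64196 = 211.654.
At 7001 K (t = 70.01):
  R = 329.7·(70.01 − 60)^(-0.1332) = 329.7·10.01^(-0.1332) = 329.7·0.73577 = 242.583.
Gain = 242.583 / 211.654 = 1.1461 → 1.146.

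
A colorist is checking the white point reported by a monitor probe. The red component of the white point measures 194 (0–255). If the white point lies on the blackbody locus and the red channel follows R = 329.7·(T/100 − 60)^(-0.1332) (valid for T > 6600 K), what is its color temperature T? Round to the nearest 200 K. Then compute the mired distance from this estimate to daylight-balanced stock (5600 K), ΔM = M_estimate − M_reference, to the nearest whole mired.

-91 mireds

(t − 60)^(-0.1332) = 194/329.7 = 0.58841.
t − 60 = 0.58841^(1/-0.1332) = 0.58841^(-7.508) = 53.593, so t = 113.593.
T = 100·t = 11359 K → 11400 K to the nearest 200 K.
M_estimate = 10⁶/11400 = 87.72; M_reference = 10⁶/5600 = 178.57.
ΔM = 87.72 − 178.57 = -90.85 → -91 mireds.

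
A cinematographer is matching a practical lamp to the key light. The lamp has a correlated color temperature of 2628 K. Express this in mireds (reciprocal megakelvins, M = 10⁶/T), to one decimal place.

380.5 mireds

M = 10⁶ / 2628 = 380.518 → 380.5 mireds.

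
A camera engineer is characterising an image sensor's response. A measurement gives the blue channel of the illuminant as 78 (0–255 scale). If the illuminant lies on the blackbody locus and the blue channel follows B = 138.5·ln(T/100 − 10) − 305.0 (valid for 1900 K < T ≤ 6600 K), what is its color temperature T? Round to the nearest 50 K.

ln(t − 10) = (78 + 305.0) / 138.5 = 2.7653.
t − 10 = e^2.7653 = 15.884, so t = 25.884.
T = 100·t = 2588 K → 2600 K to the nearest 50 K.

2600 K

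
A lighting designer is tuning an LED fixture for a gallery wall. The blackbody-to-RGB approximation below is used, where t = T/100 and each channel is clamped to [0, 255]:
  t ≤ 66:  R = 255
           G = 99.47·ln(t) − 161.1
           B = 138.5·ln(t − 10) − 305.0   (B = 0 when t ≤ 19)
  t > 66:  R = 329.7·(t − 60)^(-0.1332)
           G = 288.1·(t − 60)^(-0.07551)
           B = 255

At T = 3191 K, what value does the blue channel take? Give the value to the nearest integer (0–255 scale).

t = 3191/100 = 31.91; the t ≤ 66 branch applies.
B = 138.5·ln(31.91 − 10) − 305.0 = 138.5·ln 21.91 − 305.0 = 138.5·3.0869 − 305.0 = 122.542.
Rounded: 123.

123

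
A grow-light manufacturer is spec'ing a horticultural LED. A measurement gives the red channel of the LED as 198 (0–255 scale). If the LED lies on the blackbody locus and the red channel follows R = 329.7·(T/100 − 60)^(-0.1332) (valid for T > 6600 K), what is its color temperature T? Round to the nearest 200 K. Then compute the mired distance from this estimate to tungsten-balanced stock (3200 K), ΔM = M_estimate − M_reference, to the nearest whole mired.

-218 mireds

(t − 60)^(-0.1332) = 198/329.7 = 0.60055.
t − 60 = 0.60055^(1/-0.1332) = 0.60055^(-7.508) = 45.980, so t = 105.980.
T = 100·t = 10598 K → 10600 K to the nearest 200 K.
M_estimate = 10⁶/10600 = 94.34; M_reference = 10⁶/3200 = 312.50.
ΔM = 94.34 − 312.50 = -218.16 → -218 mireds.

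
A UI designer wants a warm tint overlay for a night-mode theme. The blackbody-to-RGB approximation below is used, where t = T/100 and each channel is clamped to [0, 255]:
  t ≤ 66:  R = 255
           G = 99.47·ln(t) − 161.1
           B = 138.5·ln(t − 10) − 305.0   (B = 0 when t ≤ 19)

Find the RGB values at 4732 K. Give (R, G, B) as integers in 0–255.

t = 4732/100 = 47.32; the t ≤ 66 branch applies.
R = 255 by definition for t ≤ 66.
G = 99.47·ln 47.32 − 161.1 = 99.47·3.8569 − 161.1 = 222.549.
B = 138.5·ln(47.32 − 10) − 305.0 = 138.5·ln 37.32 − 305.0 = 138.5·3.6195 − 305.0 = 196.305.
Rounded: (255, 223, 196).

(255, 223, 196)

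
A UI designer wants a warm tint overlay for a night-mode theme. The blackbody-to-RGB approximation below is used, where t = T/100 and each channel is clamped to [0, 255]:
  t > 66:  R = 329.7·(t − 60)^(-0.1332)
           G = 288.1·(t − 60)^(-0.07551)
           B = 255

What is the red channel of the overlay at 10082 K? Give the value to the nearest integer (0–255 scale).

201

t = 10082/100 = 100.82; the t > 66 branch applies.
R = 329.7·(100.82 − 60)^(-0.1332) = 329.7·40.82^(-0.1332) = 329.7·0.61014 = 201.164.
Rounded: 201.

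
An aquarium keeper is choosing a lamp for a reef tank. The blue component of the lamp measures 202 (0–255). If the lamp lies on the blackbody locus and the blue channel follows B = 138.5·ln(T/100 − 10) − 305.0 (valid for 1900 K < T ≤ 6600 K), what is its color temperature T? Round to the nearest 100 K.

4900 K

ln(t − 10) = (202 + 305.0) / 138.5 = 3.6606.
t − 10 = e^3.6606 = 38.887, so t = 48.887.
T = 100·t = 4889 K → 4900 K to the nearest 100 K.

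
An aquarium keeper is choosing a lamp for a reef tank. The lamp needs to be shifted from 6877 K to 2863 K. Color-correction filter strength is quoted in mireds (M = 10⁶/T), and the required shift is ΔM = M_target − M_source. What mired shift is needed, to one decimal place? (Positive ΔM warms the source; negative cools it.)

M_source = 10⁶/6877 = 145.412; M_target = 10⁶/2863 = 349.284.
ΔM = 349.284 − 145.412 = 203.872 → +203.9 mireds, a warming shift.

+203.9 mireds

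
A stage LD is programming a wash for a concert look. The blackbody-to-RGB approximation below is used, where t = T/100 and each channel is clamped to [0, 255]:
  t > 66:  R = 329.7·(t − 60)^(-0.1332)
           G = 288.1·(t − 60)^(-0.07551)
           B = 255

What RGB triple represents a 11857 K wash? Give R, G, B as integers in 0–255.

R=192, G=212, B=255

t = 11857/100 = 118.57; the t > 66 branch applies.
R = 329.7·(118.57 − 60)^(-0.1332) = 329.7·58.57^(-0.1332) = 329.7·0.58149 = 191.719.
G = 288.1·(118.57 − 60)^(-0.07551) = 288.1·58.57^(-0.07551) = 288.1·0.73540 = 211.868.
B = 255 by definition for t > 66.
Rounded: (192, 212, 255).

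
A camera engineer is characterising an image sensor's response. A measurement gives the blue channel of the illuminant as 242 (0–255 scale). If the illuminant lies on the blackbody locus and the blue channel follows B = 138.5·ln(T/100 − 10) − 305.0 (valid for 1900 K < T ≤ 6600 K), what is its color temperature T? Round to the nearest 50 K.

ln(t − 10) = (242 + 305.0) / 138.5 = 3.9495.
t − 10 = e^3.9495 = 51.907, so t = 61.907.
T = 100·t = 6191 K → 6200 K to the nearest 50 K.

6200 K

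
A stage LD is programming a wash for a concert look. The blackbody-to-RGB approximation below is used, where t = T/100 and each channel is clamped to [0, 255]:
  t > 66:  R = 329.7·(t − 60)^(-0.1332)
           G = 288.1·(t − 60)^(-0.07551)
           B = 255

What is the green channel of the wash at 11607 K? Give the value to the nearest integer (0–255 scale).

213

t = 11607/100 = 116.07; the t > 66 branch applies.
G = 288.1·(116.07 − 60)^(-0.07551) = 288.1·56.07^(-0.07551) = 288.1·0.73782 = 212.567.
Rounded: 213.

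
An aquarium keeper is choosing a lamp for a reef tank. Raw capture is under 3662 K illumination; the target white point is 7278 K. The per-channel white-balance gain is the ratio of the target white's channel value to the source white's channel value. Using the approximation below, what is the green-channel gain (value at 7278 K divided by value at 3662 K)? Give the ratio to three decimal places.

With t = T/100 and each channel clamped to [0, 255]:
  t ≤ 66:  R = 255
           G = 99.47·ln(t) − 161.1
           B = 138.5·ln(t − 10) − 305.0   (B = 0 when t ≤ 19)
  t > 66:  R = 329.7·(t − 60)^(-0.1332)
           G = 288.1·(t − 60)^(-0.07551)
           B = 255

1.206

At 3662 K (t = 36.62):
  G = 99.47·ln 36.62 − 161.1 = 99.47·3.6006 − 161.1 = 197.051.
At 7278 K (t = 72.78):
  G = 288.1·(72.78 − 60)^(-0.07551) = 288.1·12.78^(-0.07551) = 288.1·0.82498 = 237.678.
Gain = 237.678 / 197.051 = 1.2062 → 1.206.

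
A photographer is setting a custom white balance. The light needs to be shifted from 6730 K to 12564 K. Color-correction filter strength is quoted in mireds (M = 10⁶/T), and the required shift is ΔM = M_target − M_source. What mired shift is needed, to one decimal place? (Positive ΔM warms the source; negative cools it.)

-69.0 mireds

M_source = 10⁶/6730 = 148.588; M_target = 10⁶/12564 = 79.592.
ΔM = 79.592 − 148.588 = -68.996 → -69.0 mireds, a cooling shift.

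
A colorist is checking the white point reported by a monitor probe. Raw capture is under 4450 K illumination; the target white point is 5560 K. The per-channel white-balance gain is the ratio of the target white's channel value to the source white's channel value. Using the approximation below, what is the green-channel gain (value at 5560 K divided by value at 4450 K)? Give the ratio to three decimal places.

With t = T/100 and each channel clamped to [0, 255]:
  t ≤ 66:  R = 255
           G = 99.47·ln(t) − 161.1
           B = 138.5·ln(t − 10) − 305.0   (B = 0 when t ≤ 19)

At 4450 K (t = 44.5):
  G = 99.47·ln 44.5 − 161.1 = 99.47·3.7955 − 161.1 = 216.437.
At 5560 K (t = 55.6):
  G = 99.47·ln 55.6 − 161.1 = 99.47·4.0182 − 161.1 = 238.589.
Gain = 238.589 / 216.437 = 1.1023 → 1.102.

1.102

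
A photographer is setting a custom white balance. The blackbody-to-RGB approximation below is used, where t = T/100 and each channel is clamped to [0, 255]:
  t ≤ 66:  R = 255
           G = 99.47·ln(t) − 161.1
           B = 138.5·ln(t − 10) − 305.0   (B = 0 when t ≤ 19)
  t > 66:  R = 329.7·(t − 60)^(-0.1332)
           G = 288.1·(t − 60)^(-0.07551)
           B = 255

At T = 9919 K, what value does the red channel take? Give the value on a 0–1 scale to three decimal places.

t = 9919/100 = 99.19; the t > 66 branch applies.
R = 329.7·(99.19 − 60)^(-0.1332) = 329.7·39.19^(-0.1332) = 329.7·0.61346 = 202.259.
On a 0–1 scale: 202.259/255 = 0.7932 → 0.793.

0.793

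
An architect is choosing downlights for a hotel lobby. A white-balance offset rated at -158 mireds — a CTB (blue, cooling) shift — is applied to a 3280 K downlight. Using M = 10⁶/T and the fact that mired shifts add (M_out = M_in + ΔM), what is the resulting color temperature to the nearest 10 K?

M_in = 10⁶/3280 = 304.88 mireds.
M_out = 304.88 + (-158) = 146.88 mireds.
T_out = 10⁶/146.88 = 6808.4 K → 6810 K.

6810 K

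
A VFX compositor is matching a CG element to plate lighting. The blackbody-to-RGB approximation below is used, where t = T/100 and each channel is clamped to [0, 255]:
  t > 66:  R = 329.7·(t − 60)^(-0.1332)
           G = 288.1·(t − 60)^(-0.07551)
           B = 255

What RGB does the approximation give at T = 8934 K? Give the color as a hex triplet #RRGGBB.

#D2DFFF

t = 8934/100 = 89.34; the t > 66 branch applies.
R = 329.7·(89.34 − 60)^(-0.1332) = 329.7·29.34^(-0.1332) = 329.7·0.63758 = 210.210.
G = 288.1·(89.34 − 60)^(-0.07551) = 288.1·29.34^(-0.07551) = 288.1·0.77480 = 223.221.
B = 255 by definition for t > 66.
Rounded: (210, 223, 255).
In hex: #D2DFFF.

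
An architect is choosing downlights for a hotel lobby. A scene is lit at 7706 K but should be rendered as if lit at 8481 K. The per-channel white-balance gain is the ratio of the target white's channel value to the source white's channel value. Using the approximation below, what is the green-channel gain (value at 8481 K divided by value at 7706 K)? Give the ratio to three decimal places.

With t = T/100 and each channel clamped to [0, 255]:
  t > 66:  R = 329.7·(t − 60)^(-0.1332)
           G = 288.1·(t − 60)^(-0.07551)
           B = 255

At 7706 K (t = 77.06):
  G = 288.1·(77.06 − 60)^(-0.07551) = 288.1·17.06^(-0.07551) = 288.1·0.80719 = 232.550.
At 8481 K (t = 84.81):
  G = 288.1·(84.81 − 60)^(-0.07551) = 288.1·24.81^(-0.07551) = 288.1·0.78468 = 226.066.
Gain = 226.066 / 232.550 = 0.9721 → 0.972.

0.972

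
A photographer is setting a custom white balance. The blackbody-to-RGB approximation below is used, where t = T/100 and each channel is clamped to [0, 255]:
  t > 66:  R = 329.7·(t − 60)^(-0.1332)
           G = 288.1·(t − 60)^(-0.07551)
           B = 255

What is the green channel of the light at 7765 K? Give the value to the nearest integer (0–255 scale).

t = 7765/100 = 77.65; the t > 66 branch applies.
G = 288.1·(77.65 − 60)^(-0.07551) = 288.1·17.65^(-0.07551) = 288.1·0.80512 = 231.954.
Rounded: 232.

232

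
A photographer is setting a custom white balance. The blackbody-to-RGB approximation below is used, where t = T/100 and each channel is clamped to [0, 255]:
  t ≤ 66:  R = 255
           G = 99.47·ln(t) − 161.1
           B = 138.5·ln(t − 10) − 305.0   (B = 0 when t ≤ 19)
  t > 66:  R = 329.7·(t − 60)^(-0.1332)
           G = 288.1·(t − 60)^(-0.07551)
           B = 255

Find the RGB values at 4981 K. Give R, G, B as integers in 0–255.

R=255, G=228, B=205

t = 4981/100 = 49.81; the t ≤ 66 branch applies.
R = 255 by definition for t ≤ 66.
G = 99.47·ln 49.81 − 161.1 = 99.47·3.9082 − 161.1 = 227.650.
B = 138.5·ln(49.81 − 10) − 305.0 = 138.5·ln 39.81 − 305.0 = 138.5·3.6841 − 305.0 = 205.250.
Rounded: (255, 228, 205).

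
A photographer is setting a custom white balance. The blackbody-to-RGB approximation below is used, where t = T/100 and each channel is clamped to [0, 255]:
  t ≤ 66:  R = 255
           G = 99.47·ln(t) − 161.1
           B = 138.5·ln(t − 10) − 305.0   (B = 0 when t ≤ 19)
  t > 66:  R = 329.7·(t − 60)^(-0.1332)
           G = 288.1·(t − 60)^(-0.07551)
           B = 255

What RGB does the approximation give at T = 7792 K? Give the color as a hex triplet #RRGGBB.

t = 7792/100 = 77.92; the t > 66 branch applies.
R = 329.7·(77.92 − 60)^(-0.1332) = 329.7·17.92^(-0.1332) = 329.7·0.68086 = 224.478.
G = 288.1·(77.92 − 60)^(-0.07551) = 288.1·17.92^(-0.07551) = 288.1·0.80419 = 231.688.
B = 255 by definition for t > 66.
Rounded: (224, 232, 255).
In hex: #E0E8FF.

#E0E8FF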